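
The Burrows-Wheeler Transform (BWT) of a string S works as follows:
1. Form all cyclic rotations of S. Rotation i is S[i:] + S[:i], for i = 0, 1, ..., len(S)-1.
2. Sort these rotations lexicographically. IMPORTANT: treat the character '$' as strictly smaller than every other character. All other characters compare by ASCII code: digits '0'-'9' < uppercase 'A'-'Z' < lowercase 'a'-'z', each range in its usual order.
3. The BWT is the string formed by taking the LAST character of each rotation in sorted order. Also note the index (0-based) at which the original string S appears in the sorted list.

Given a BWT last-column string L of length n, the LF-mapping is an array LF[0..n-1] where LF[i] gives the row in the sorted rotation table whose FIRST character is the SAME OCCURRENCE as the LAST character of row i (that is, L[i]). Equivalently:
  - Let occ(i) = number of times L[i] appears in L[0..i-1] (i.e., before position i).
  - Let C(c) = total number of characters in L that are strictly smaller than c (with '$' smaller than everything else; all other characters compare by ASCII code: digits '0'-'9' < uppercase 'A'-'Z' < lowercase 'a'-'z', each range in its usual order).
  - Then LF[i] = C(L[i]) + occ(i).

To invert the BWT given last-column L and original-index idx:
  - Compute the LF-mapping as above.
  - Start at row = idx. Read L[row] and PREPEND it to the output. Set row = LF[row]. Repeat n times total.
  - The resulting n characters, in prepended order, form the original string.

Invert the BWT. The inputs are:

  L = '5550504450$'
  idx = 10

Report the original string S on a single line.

LF mapping: 6 7 8 1 9 2 4 5 10 3 0
Walk LF starting at row 10, prepending L[row]:
  step 1: row=10, L[10]='$', prepend. Next row=LF[10]=0
  step 2: row=0, L[0]='5', prepend. Next row=LF[0]=6
  step 3: row=6, L[6]='4', prepend. Next row=LF[6]=4
  step 4: row=4, L[4]='5', prepend. Next row=LF[4]=9
  step 5: row=9, L[9]='0', prepend. Next row=LF[9]=3
  step 6: row=3, L[3]='0', prepend. Next row=LF[3]=1
  step 7: row=1, L[1]='5', prepend. Next row=LF[1]=7
  step 8: row=7, L[7]='4', prepend. Next row=LF[7]=5
  step 9: row=5, L[5]='0', prepend. Next row=LF[5]=2
  step 10: row=2, L[2]='5', prepend. Next row=LF[2]=8
  step 11: row=8, L[8]='5', prepend. Next row=LF[8]=10
Reversed output: 5504500545$

Answer: 5504500545$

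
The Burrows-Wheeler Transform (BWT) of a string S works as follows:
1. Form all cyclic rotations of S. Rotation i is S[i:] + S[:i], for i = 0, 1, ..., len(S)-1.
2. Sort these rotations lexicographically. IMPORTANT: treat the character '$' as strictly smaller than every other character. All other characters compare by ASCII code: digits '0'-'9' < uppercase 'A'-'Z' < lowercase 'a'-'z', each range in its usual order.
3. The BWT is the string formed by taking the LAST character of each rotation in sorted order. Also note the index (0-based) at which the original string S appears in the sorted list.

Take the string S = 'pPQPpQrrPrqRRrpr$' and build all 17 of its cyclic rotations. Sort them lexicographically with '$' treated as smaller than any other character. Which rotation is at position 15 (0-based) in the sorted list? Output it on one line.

Answer: rqRRrpr$pPQPpQrrP

Derivation:
All 17 rotations (rotation i = S[i:]+S[:i]):
  rot[0] = pPQPpQrrPrqRRrpr$
  rot[1] = PQPpQrrPrqRRrpr$p
  rot[2] = QPpQrrPrqRRrpr$pP
  rot[3] = PpQrrPrqRRrpr$pPQ
  rot[4] = pQrrPrqRRrpr$pPQP
  rot[5] = QrrPrqRRrpr$pPQPp
  rot[6] = rrPrqRRrpr$pPQPpQ
  rot[7] = rPrqRRrpr$pPQPpQr
  rot[8] = PrqRRrpr$pPQPpQrr
  rot[9] = rqRRrpr$pPQPpQrrP
  rot[10] = qRRrpr$pPQPpQrrPr
  rot[11] = RRrpr$pPQPpQrrPrq
  rot[12] = Rrpr$pPQPpQrrPrqR
  rot[13] = rpr$pPQPpQrrPrqRR
  rot[14] = pr$pPQPpQrrPrqRRr
  rot[15] = r$pPQPpQrrPrqRRrp
  rot[16] = $pPQPpQrrPrqRRrpr
Sorted (with $ < everything):
  sorted[0] = $pPQPpQrrPrqRRrpr
  sorted[1] = PQPpQrrPrqRRrpr$p
  sorted[2] = PpQrrPrqRRrpr$pPQ
  sorted[3] = PrqRRrpr$pPQPpQrr
  sorted[4] = QPpQrrPrqRRrpr$pP
  sorted[5] = QrrPrqRRrpr$pPQPp
  sorted[6] = RRrpr$pPQPpQrrPrq
  sorted[7] = Rrpr$pPQPpQrrPrqR
  sorted[8] = pPQPpQrrPrqRRrpr$
  sorted[9] = pQrrPrqRRrpr$pPQP
  sorted[10] = pr$pPQPpQrrPrqRRr
  sorted[11] = qRRrpr$pPQPpQrrPr
  sorted[12] = r$pPQPpQrrPrqRRrp
  sorted[13] = rPrqRRrpr$pPQPpQr
  sorted[14] = rpr$pPQPpQrrPrqRR
  sorted[15] = rqRRrpr$pPQPpQrrP
  sorted[16] = rrPrqRRrpr$pPQPpQ
sorted[15] = rqRRrpr$pPQPpQrrP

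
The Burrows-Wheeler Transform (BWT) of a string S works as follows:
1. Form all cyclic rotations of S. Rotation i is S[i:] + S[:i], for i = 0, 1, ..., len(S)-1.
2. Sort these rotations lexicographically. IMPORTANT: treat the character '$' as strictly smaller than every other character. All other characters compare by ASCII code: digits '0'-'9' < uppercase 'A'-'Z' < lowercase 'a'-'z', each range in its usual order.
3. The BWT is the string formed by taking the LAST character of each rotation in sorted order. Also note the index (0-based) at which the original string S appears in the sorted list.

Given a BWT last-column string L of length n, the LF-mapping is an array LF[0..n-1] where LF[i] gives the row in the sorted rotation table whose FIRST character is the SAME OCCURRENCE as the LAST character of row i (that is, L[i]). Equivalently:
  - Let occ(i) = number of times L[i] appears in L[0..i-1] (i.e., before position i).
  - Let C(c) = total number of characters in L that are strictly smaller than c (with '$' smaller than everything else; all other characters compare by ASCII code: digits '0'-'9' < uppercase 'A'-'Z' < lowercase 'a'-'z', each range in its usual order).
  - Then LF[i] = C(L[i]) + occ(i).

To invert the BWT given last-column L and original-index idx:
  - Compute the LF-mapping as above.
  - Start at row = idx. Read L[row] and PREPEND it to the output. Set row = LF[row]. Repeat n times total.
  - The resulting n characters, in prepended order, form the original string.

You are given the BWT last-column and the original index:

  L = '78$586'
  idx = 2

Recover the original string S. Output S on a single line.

Answer: 68857$

Derivation:
LF mapping: 3 4 0 1 5 2
Walk LF starting at row 2, prepending L[row]:
  step 1: row=2, L[2]='$', prepend. Next row=LF[2]=0
  step 2: row=0, L[0]='7', prepend. Next row=LF[0]=3
  step 3: row=3, L[3]='5', prepend. Next row=LF[3]=1
  step 4: row=1, L[1]='8', prepend. Next row=LF[1]=4
  step 5: row=4, L[4]='8', prepend. Next row=LF[4]=5
  step 6: row=5, L[5]='6', prepend. Next row=LF[5]=2
Reversed output: 68857$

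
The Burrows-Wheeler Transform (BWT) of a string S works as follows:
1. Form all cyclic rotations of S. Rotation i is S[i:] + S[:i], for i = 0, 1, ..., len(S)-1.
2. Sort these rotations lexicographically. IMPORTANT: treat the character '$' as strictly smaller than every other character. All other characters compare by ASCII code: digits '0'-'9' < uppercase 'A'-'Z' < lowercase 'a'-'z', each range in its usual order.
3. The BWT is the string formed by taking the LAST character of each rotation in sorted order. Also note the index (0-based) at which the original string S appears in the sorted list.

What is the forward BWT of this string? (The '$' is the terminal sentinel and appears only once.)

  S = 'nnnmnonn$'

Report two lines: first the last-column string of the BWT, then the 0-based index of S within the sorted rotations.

All 9 rotations (rotation i = S[i:]+S[:i]):
  rot[0] = nnnmnonn$
  rot[1] = nnmnonn$n
  rot[2] = nmnonn$nn
  rot[3] = mnonn$nnn
  rot[4] = nonn$nnnm
  rot[5] = onn$nnnmn
  rot[6] = nn$nnnmno
  rot[7] = n$nnnmnon
  rot[8] = $nnnmnonn
Sorted (with $ < everything):
  sorted[0] = $nnnmnonn  (last char: 'n')
  sorted[1] = mnonn$nnn  (last char: 'n')
  sorted[2] = n$nnnmnon  (last char: 'n')
  sorted[3] = nmnonn$nn  (last char: 'n')
  sorted[4] = nn$nnnmno  (last char: 'o')
  sorted[5] = nnmnonn$n  (last char: 'n')
  sorted[6] = nnnmnonn$  (last char: '$')
  sorted[7] = nonn$nnnm  (last char: 'm')
  sorted[8] = onn$nnnmn  (last char: 'n')
Last column: nnnnon$mn
Original string S is at sorted index 6

Answer: nnnnon$mn
6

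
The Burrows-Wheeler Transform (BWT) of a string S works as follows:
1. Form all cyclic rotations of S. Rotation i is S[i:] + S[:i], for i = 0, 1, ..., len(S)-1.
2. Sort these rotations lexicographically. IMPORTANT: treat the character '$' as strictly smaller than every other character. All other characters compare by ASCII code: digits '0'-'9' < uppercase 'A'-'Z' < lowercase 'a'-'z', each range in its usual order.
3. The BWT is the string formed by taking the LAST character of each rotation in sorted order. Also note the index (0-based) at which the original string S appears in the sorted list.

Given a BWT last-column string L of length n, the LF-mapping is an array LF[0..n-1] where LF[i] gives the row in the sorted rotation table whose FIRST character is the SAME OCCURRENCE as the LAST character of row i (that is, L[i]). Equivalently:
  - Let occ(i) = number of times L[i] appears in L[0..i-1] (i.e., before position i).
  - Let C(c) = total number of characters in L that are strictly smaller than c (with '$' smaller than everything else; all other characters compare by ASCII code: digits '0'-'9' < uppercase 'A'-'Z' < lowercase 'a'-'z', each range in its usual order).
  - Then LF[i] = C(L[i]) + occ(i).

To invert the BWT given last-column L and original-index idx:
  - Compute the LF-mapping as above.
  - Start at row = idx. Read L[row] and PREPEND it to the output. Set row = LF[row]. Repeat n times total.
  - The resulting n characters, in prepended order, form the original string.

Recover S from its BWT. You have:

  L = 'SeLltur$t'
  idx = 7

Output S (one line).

LF mapping: 2 3 1 4 6 8 5 0 7
Walk LF starting at row 7, prepending L[row]:
  step 1: row=7, L[7]='$', prepend. Next row=LF[7]=0
  step 2: row=0, L[0]='S', prepend. Next row=LF[0]=2
  step 3: row=2, L[2]='L', prepend. Next row=LF[2]=1
  step 4: row=1, L[1]='e', prepend. Next row=LF[1]=3
  step 5: row=3, L[3]='l', prepend. Next row=LF[3]=4
  step 6: row=4, L[4]='t', prepend. Next row=LF[4]=6
  step 7: row=6, L[6]='r', prepend. Next row=LF[6]=5
  step 8: row=5, L[5]='u', prepend. Next row=LF[5]=8
  step 9: row=8, L[8]='t', prepend. Next row=LF[8]=7
Reversed output: turtleLS$

Answer: turtleLS$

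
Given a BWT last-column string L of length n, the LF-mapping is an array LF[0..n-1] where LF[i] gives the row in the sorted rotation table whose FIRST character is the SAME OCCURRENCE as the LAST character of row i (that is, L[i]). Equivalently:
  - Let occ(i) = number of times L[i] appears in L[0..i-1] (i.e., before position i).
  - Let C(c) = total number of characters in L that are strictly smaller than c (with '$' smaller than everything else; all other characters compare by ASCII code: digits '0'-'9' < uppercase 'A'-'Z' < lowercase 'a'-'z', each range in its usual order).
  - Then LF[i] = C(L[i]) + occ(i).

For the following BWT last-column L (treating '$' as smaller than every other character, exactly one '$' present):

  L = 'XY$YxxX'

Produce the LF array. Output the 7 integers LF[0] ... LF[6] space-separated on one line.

Char counts: '$':1, 'X':2, 'Y':2, 'x':2
C (first-col start): C('$')=0, C('X')=1, C('Y')=3, C('x')=5
L[0]='X': occ=0, LF[0]=C('X')+0=1+0=1
L[1]='Y': occ=0, LF[1]=C('Y')+0=3+0=3
L[2]='$': occ=0, LF[2]=C('$')+0=0+0=0
L[3]='Y': occ=1, LF[3]=C('Y')+1=3+1=4
L[4]='x': occ=0, LF[4]=C('x')+0=5+0=5
L[5]='x': occ=1, LF[5]=C('x')+1=5+1=6
L[6]='X': occ=1, LF[6]=C('X')+1=1+1=2

Answer: 1 3 0 4 5 6 2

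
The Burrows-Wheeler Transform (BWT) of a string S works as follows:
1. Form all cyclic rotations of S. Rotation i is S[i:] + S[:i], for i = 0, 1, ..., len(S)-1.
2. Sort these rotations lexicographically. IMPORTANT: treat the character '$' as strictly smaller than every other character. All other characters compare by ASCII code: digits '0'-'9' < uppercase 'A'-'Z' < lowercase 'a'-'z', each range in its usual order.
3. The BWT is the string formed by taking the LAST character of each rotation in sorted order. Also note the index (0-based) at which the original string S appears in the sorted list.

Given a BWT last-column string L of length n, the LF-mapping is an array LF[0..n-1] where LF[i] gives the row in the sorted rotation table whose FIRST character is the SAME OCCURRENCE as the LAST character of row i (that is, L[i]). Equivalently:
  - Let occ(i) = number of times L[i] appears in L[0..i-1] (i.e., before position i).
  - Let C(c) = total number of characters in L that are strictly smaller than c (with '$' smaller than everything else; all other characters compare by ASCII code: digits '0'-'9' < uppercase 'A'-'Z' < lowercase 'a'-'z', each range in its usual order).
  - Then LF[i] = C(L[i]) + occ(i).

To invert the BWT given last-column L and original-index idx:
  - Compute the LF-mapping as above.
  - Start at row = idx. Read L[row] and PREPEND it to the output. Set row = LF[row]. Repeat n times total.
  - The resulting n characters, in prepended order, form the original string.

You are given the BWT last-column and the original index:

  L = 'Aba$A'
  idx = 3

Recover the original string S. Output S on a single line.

LF mapping: 1 4 3 0 2
Walk LF starting at row 3, prepending L[row]:
  step 1: row=3, L[3]='$', prepend. Next row=LF[3]=0
  step 2: row=0, L[0]='A', prepend. Next row=LF[0]=1
  step 3: row=1, L[1]='b', prepend. Next row=LF[1]=4
  step 4: row=4, L[4]='A', prepend. Next row=LF[4]=2
  step 5: row=2, L[2]='a', prepend. Next row=LF[2]=3
Reversed output: aAbA$

Answer: aAbA$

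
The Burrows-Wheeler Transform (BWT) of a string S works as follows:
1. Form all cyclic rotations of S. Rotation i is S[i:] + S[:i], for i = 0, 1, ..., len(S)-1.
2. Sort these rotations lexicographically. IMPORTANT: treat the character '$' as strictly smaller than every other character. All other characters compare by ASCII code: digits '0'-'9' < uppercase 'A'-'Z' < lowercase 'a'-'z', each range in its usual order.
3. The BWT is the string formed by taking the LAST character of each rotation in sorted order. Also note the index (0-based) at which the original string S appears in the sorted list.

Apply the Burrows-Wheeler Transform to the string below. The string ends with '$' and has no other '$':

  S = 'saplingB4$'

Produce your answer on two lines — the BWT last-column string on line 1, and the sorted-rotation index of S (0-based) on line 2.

All 10 rotations (rotation i = S[i:]+S[:i]):
  rot[0] = saplingB4$
  rot[1] = aplingB4$s
  rot[2] = plingB4$sa
  rot[3] = lingB4$sap
  rot[4] = ingB4$sapl
  rot[5] = ngB4$sapli
  rot[6] = gB4$saplin
  rot[7] = B4$sapling
  rot[8] = 4$saplingB
  rot[9] = $saplingB4
Sorted (with $ < everything):
  sorted[0] = $saplingB4  (last char: '4')
  sorted[1] = 4$saplingB  (last char: 'B')
  sorted[2] = B4$sapling  (last char: 'g')
  sorted[3] = aplingB4$s  (last char: 's')
  sorted[4] = gB4$saplin  (last char: 'n')
  sorted[5] = ingB4$sapl  (last char: 'l')
  sorted[6] = lingB4$sap  (last char: 'p')
  sorted[7] = ngB4$sapli  (last char: 'i')
  sorted[8] = plingB4$sa  (last char: 'a')
  sorted[9] = saplingB4$  (last char: '$')
Last column: 4Bgsnlpia$
Original string S is at sorted index 9

Answer: 4Bgsnlpia$
9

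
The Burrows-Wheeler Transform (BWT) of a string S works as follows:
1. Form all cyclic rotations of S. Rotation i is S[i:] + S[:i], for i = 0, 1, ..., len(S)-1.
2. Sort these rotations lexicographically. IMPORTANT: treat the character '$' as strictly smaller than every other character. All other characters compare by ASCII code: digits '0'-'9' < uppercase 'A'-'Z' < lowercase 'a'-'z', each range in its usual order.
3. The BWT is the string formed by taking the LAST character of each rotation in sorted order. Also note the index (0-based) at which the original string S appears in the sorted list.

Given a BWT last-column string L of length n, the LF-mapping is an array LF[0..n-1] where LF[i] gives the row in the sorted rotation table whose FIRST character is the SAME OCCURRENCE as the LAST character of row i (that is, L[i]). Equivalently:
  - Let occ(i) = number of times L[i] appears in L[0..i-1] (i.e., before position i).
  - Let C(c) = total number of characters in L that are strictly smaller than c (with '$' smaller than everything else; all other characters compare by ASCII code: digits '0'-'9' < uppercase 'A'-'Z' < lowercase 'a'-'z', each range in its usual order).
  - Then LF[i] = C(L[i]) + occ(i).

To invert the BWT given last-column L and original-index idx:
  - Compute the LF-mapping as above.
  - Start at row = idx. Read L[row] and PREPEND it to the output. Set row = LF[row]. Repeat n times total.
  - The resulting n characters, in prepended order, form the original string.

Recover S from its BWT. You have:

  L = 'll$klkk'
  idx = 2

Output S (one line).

Answer: klkkll$

Derivation:
LF mapping: 4 5 0 1 6 2 3
Walk LF starting at row 2, prepending L[row]:
  step 1: row=2, L[2]='$', prepend. Next row=LF[2]=0
  step 2: row=0, L[0]='l', prepend. Next row=LF[0]=4
  step 3: row=4, L[4]='l', prepend. Next row=LF[4]=6
  step 4: row=6, L[6]='k', prepend. Next row=LF[6]=3
  step 5: row=3, L[3]='k', prepend. Next row=LF[3]=1
  step 6: row=1, L[1]='l', prepend. Next row=LF[1]=5
  step 7: row=5, L[5]='k', prepend. Next row=LF[5]=2
Reversed output: klkkll$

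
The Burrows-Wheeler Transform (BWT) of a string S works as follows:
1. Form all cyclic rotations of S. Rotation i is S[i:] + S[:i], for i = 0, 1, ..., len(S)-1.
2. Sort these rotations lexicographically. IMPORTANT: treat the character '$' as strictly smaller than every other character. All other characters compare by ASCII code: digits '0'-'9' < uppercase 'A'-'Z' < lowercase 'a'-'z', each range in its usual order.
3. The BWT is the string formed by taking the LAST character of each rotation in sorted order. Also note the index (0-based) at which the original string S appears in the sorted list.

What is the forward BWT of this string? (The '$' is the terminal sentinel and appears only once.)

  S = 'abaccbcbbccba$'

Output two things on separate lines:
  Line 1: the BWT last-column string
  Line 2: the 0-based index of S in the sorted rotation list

Answer: ab$bcaccbcbcba
2

Derivation:
All 14 rotations (rotation i = S[i:]+S[:i]):
  rot[0] = abaccbcbbccba$
  rot[1] = baccbcbbccba$a
  rot[2] = accbcbbccba$ab
  rot[3] = ccbcbbccba$aba
  rot[4] = cbcbbccba$abac
  rot[5] = bcbbccba$abacc
  rot[6] = cbbccba$abaccb
  rot[7] = bbccba$abaccbc
  rot[8] = bccba$abaccbcb
  rot[9] = ccba$abaccbcbb
  rot[10] = cba$abaccbcbbc
  rot[11] = ba$abaccbcbbcc
  rot[12] = a$abaccbcbbccb
  rot[13] = $abaccbcbbccba
Sorted (with $ < everything):
  sorted[0] = $abaccbcbbccba  (last char: 'a')
  sorted[1] = a$abaccbcbbccb  (last char: 'b')
  sorted[2] = abaccbcbbccba$  (last char: '$')
  sorted[3] = accbcbbccba$ab  (last char: 'b')
  sorted[4] = ba$abaccbcbbcc  (last char: 'c')
  sorted[5] = baccbcbbccba$a  (last char: 'a')
  sorted[6] = bbccba$abaccbc  (last char: 'c')
  sorted[7] = bcbbccba$abacc  (last char: 'c')
  sorted[8] = bccba$abaccbcb  (last char: 'b')
  sorted[9] = cba$abaccbcbbc  (last char: 'c')
  sorted[10] = cbbccba$abaccb  (last char: 'b')
  sorted[11] = cbcbbccba$abac  (last char: 'c')
  sorted[12] = ccba$abaccbcbb  (last char: 'b')
  sorted[13] = ccbcbbccba$aba  (last char: 'a')
Last column: ab$bcaccbcbcba
Original string S is at sorted index 2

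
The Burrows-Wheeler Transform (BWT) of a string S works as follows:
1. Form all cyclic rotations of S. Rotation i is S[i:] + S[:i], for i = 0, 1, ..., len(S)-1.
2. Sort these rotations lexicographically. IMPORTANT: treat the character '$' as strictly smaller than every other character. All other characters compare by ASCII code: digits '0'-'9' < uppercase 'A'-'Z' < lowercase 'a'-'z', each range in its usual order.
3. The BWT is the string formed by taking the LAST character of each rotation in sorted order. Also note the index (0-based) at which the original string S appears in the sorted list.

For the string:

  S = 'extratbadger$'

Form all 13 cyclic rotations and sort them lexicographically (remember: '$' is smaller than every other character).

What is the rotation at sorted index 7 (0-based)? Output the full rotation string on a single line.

All 13 rotations (rotation i = S[i:]+S[:i]):
  rot[0] = extratbadger$
  rot[1] = xtratbadger$e
  rot[2] = tratbadger$ex
  rot[3] = ratbadger$ext
  rot[4] = atbadger$extr
  rot[5] = tbadger$extra
  rot[6] = badger$extrat
  rot[7] = adger$extratb
  rot[8] = dger$extratba
  rot[9] = ger$extratbad
  rot[10] = er$extratbadg
  rot[11] = r$extratbadge
  rot[12] = $extratbadger
Sorted (with $ < everything):
  sorted[0] = $extratbadger
  sorted[1] = adger$extratb
  sorted[2] = atbadger$extr
  sorted[3] = badger$extrat
  sorted[4] = dger$extratba
  sorted[5] = er$extratbadg
  sorted[6] = extratbadger$
  sorted[7] = ger$extratbad
  sorted[8] = r$extratbadge
  sorted[9] = ratbadger$ext
  sorted[10] = tbadger$extra
  sorted[11] = tratbadger$ex
  sorted[12] = xtratbadger$e
sorted[7] = ger$extratbad

Answer: ger$extratbad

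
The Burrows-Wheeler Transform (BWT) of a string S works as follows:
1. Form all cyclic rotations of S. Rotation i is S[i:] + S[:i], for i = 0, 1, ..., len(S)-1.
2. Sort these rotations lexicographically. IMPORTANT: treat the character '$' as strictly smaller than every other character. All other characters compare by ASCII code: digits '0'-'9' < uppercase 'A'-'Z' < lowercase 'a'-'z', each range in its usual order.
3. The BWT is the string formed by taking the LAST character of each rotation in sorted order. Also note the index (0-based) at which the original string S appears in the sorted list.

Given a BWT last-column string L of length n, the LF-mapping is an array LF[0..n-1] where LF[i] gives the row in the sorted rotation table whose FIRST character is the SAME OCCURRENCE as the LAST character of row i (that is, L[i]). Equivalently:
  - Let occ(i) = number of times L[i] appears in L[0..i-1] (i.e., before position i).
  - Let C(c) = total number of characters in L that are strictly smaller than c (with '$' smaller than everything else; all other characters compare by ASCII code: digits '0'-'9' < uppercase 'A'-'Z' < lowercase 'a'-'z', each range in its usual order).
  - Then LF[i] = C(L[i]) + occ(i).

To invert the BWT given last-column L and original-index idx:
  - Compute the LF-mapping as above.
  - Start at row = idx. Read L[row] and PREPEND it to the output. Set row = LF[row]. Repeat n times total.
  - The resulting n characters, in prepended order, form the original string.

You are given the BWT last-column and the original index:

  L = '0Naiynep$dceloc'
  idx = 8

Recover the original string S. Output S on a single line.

Answer: encyclopediaN0$

Derivation:
LF mapping: 1 2 3 9 14 11 7 13 0 6 4 8 10 12 5
Walk LF starting at row 8, prepending L[row]:
  step 1: row=8, L[8]='$', prepend. Next row=LF[8]=0
  step 2: row=0, L[0]='0', prepend. Next row=LF[0]=1
  step 3: row=1, L[1]='N', prepend. Next row=LF[1]=2
  step 4: row=2, L[2]='a', prepend. Next row=LF[2]=3
  step 5: row=3, L[3]='i', prepend. Next row=LF[3]=9
  step 6: row=9, L[9]='d', prepend. Next row=LF[9]=6
  step 7: row=6, L[6]='e', prepend. Next row=LF[6]=7
  step 8: row=7, L[7]='p', prepend. Next row=LF[7]=13
  step 9: row=13, L[13]='o', prepend. Next row=LF[13]=12
  step 10: row=12, L[12]='l', prepend. Next row=LF[12]=10
  step 11: row=10, L[10]='c', prepend. Next row=LF[10]=4
  step 12: row=4, L[4]='y', prepend. Next row=LF[4]=14
  step 13: row=14, L[14]='c', prepend. Next row=LF[14]=5
  step 14: row=5, L[5]='n', prepend. Next row=LF[5]=11
  step 15: row=11, L[11]='e', prepend. Next row=LF[11]=8
Reversed output: encyclopediaN0$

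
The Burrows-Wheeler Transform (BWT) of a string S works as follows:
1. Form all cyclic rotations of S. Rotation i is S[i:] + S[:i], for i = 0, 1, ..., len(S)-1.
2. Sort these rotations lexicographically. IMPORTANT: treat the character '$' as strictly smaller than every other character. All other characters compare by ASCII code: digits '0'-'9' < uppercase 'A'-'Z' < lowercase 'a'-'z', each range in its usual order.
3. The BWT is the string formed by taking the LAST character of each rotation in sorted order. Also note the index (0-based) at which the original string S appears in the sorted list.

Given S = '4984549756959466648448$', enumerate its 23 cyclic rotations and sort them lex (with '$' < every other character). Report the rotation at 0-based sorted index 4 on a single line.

All 23 rotations (rotation i = S[i:]+S[:i]):
  rot[0] = 4984549756959466648448$
  rot[1] = 984549756959466648448$4
  rot[2] = 84549756959466648448$49
  rot[3] = 4549756959466648448$498
  rot[4] = 549756959466648448$4984
  rot[5] = 49756959466648448$49845
  rot[6] = 9756959466648448$498454
  rot[7] = 756959466648448$4984549
  rot[8] = 56959466648448$49845497
  rot[9] = 6959466648448$498454975
  rot[10] = 959466648448$4984549756
  rot[11] = 59466648448$49845497569
  rot[12] = 9466648448$498454975695
  rot[13] = 466648448$4984549756959
  rot[14] = 66648448$49845497569594
  rot[15] = 6648448$498454975695946
  rot[16] = 648448$4984549756959466
  rot[17] = 48448$49845497569594666
  rot[18] = 8448$498454975695946664
  rot[19] = 448$4984549756959466648
  rot[20] = 48$49845497569594666484
  rot[21] = 8$498454975695946664844
  rot[22] = $4984549756959466648448
Sorted (with $ < everything):
  sorted[0] = $4984549756959466648448
  sorted[1] = 448$4984549756959466648
  sorted[2] = 4549756959466648448$498
  sorted[3] = 466648448$4984549756959
  sorted[4] = 48$49845497569594666484
  sorted[5] = 48448$49845497569594666
  sorted[6] = 49756959466648448$49845
  sorted[7] = 4984549756959466648448$
  sorted[8] = 549756959466648448$4984
  sorted[9] = 56959466648448$49845497
  sorted[10] = 59466648448$49845497569
  sorted[11] = 648448$4984549756959466
  sorted[12] = 6648448$498454975695946
  sorted[13] = 66648448$49845497569594
  sorted[14] = 6959466648448$498454975
  sorted[15] = 756959466648448$4984549
  sorted[16] = 8$498454975695946664844
  sorted[17] = 8448$498454975695946664
  sorted[18] = 84549756959466648448$49
  sorted[19] = 9466648448$498454975695
  sorted[20] = 959466648448$4984549756
  sorted[21] = 9756959466648448$498454
  sorted[22] = 984549756959466648448$4
sorted[4] = 48$49845497569594666484

Answer: 48$49845497569594666484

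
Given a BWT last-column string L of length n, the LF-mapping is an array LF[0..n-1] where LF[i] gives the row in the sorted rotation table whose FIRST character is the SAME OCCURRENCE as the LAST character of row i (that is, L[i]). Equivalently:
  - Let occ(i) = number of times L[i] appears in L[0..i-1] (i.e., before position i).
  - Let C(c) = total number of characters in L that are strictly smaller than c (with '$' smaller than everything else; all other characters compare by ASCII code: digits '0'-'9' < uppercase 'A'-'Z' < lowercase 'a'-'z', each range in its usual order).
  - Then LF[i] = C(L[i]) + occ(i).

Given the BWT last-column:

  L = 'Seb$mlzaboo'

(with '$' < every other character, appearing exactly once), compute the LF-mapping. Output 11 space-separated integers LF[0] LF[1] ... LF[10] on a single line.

Char counts: '$':1, 'S':1, 'a':1, 'b':2, 'e':1, 'l':1, 'm':1, 'o':2, 'z':1
C (first-col start): C('$')=0, C('S')=1, C('a')=2, C('b')=3, C('e')=5, C('l')=6, C('m')=7, C('o')=8, C('z')=10
L[0]='S': occ=0, LF[0]=C('S')+0=1+0=1
L[1]='e': occ=0, LF[1]=C('e')+0=5+0=5
L[2]='b': occ=0, LF[2]=C('b')+0=3+0=3
L[3]='$': occ=0, LF[3]=C('$')+0=0+0=0
L[4]='m': occ=0, LF[4]=C('m')+0=7+0=7
L[5]='l': occ=0, LF[5]=C('l')+0=6+0=6
L[6]='z': occ=0, LF[6]=C('z')+0=10+0=10
L[7]='a': occ=0, LF[7]=C('a')+0=2+0=2
L[8]='b': occ=1, LF[8]=C('b')+1=3+1=4
L[9]='o': occ=0, LF[9]=C('o')+0=8+0=8
L[10]='o': occ=1, LF[10]=C('o')+1=8+1=9

Answer: 1 5 3 0 7 6 10 2 4 8 9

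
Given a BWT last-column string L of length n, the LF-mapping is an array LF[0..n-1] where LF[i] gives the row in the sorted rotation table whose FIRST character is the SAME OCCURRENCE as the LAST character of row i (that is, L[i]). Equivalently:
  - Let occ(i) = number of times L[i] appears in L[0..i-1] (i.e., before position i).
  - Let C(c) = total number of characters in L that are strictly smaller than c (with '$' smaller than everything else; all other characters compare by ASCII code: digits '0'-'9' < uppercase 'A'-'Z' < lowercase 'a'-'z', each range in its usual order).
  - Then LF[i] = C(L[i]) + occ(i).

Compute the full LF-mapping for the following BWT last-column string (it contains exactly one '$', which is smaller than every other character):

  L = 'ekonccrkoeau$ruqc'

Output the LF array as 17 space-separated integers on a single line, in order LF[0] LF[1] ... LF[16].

Char counts: '$':1, 'a':1, 'c':3, 'e':2, 'k':2, 'n':1, 'o':2, 'q':1, 'r':2, 'u':2
C (first-col start): C('$')=0, C('a')=1, C('c')=2, C('e')=5, C('k')=7, C('n')=9, C('o')=10, C('q')=12, C('r')=13, C('u')=15
L[0]='e': occ=0, LF[0]=C('e')+0=5+0=5
L[1]='k': occ=0, LF[1]=C('k')+0=7+0=7
L[2]='o': occ=0, LF[2]=C('o')+0=10+0=10
L[3]='n': occ=0, LF[3]=C('n')+0=9+0=9
L[4]='c': occ=0, LF[4]=C('c')+0=2+0=2
L[5]='c': occ=1, LF[5]=C('c')+1=2+1=3
L[6]='r': occ=0, LF[6]=C('r')+0=13+0=13
L[7]='k': occ=1, LF[7]=C('k')+1=7+1=8
L[8]='o': occ=1, LF[8]=C('o')+1=10+1=11
L[9]='e': occ=1, LF[9]=C('e')+1=5+1=6
L[10]='a': occ=0, LF[10]=C('a')+0=1+0=1
L[11]='u': occ=0, LF[11]=C('u')+0=15+0=15
L[12]='$': occ=0, LF[12]=C('$')+0=0+0=0
L[13]='r': occ=1, LF[13]=C('r')+1=13+1=14
L[14]='u': occ=1, LF[14]=C('u')+1=15+1=16
L[15]='q': occ=0, LF[15]=C('q')+0=12+0=12
L[16]='c': occ=2, LF[16]=C('c')+2=2+2=4

Answer: 5 7 10 9 2 3 13 8 11 6 1 15 0 14 16 12 4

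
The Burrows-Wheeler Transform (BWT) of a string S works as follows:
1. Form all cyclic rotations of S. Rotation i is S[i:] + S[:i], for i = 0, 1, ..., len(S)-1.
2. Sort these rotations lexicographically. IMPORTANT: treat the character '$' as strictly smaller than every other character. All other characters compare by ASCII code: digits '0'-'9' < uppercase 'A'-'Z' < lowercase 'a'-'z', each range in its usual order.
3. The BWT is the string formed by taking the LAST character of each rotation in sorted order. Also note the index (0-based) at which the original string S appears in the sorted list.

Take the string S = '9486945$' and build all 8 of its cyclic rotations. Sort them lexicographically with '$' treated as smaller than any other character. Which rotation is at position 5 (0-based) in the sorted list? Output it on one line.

All 8 rotations (rotation i = S[i:]+S[:i]):
  rot[0] = 9486945$
  rot[1] = 486945$9
  rot[2] = 86945$94
  rot[3] = 6945$948
  rot[4] = 945$9486
  rot[5] = 45$94869
  rot[6] = 5$948694
  rot[7] = $9486945
Sorted (with $ < everything):
  sorted[0] = $9486945
  sorted[1] = 45$94869
  sorted[2] = 486945$9
  sorted[3] = 5$948694
  sorted[4] = 6945$948
  sorted[5] = 86945$94
  sorted[6] = 945$9486
  sorted[7] = 9486945$
sorted[5] = 86945$94

Answer: 86945$94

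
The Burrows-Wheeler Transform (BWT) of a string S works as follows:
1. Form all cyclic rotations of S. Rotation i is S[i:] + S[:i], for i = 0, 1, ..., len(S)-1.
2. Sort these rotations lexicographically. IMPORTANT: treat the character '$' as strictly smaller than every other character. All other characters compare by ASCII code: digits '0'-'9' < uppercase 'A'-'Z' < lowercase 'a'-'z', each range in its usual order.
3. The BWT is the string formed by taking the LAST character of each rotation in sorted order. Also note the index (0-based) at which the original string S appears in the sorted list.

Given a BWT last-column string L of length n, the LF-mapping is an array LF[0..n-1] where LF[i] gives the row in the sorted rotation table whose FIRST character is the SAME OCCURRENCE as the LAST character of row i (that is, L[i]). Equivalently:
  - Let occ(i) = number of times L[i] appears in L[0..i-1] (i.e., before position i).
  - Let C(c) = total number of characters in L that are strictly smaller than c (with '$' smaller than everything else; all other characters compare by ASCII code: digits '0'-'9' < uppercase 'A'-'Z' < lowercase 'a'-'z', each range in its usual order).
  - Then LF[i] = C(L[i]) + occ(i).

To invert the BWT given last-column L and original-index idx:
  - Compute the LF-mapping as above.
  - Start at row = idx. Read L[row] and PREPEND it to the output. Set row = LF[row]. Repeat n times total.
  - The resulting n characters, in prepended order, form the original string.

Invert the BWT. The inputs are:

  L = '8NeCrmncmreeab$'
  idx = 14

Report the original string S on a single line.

LF mapping: 1 3 7 2 13 10 12 6 11 14 8 9 4 5 0
Walk LF starting at row 14, prepending L[row]:
  step 1: row=14, L[14]='$', prepend. Next row=LF[14]=0
  step 2: row=0, L[0]='8', prepend. Next row=LF[0]=1
  step 3: row=1, L[1]='N', prepend. Next row=LF[1]=3
  step 4: row=3, L[3]='C', prepend. Next row=LF[3]=2
  step 5: row=2, L[2]='e', prepend. Next row=LF[2]=7
  step 6: row=7, L[7]='c', prepend. Next row=LF[7]=6
  step 7: row=6, L[6]='n', prepend. Next row=LF[6]=12
  step 8: row=12, L[12]='a', prepend. Next row=LF[12]=4
  step 9: row=4, L[4]='r', prepend. Next row=LF[4]=13
  step 10: row=13, L[13]='b', prepend. Next row=LF[13]=5
  step 11: row=5, L[5]='m', prepend. Next row=LF[5]=10
  step 12: row=10, L[10]='e', prepend. Next row=LF[10]=8
  step 13: row=8, L[8]='m', prepend. Next row=LF[8]=11
  step 14: row=11, L[11]='e', prepend. Next row=LF[11]=9
  step 15: row=9, L[9]='r', prepend. Next row=LF[9]=14
Reversed output: remembranceCN8$

Answer: remembranceCN8$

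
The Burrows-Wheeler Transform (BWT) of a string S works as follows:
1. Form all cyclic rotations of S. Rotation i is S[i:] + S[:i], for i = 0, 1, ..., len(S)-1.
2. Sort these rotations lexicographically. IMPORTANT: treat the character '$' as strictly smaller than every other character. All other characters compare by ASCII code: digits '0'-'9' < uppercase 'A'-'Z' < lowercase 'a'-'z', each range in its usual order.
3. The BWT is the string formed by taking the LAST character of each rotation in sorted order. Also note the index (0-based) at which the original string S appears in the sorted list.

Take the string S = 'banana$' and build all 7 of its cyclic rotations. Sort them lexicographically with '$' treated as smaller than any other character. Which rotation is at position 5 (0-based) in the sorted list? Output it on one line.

Answer: na$bana

Derivation:
All 7 rotations (rotation i = S[i:]+S[:i]):
  rot[0] = banana$
  rot[1] = anana$b
  rot[2] = nana$ba
  rot[3] = ana$ban
  rot[4] = na$bana
  rot[5] = a$banan
  rot[6] = $banana
Sorted (with $ < everything):
  sorted[0] = $banana
  sorted[1] = a$banan
  sorted[2] = ana$ban
  sorted[3] = anana$b
  sorted[4] = banana$
  sorted[5] = na$bana
  sorted[6] = nana$ba
sorted[5] = na$bana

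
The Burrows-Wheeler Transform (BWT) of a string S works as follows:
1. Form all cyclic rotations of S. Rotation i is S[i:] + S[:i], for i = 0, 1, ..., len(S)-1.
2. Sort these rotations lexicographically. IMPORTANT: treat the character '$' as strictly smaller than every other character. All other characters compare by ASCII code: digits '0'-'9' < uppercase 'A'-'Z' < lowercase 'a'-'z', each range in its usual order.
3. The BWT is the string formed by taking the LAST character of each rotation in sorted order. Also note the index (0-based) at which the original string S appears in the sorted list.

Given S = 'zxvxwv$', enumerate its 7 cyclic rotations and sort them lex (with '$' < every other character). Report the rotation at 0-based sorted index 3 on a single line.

All 7 rotations (rotation i = S[i:]+S[:i]):
  rot[0] = zxvxwv$
  rot[1] = xvxwv$z
  rot[2] = vxwv$zx
  rot[3] = xwv$zxv
  rot[4] = wv$zxvx
  rot[5] = v$zxvxw
  rot[6] = $zxvxwv
Sorted (with $ < everything):
  sorted[0] = $zxvxwv
  sorted[1] = v$zxvxw
  sorted[2] = vxwv$zx
  sorted[3] = wv$zxvx
  sorted[4] = xvxwv$z
  sorted[5] = xwv$zxv
  sorted[6] = zxvxwv$
sorted[3] = wv$zxvx

Answer: wv$zxvx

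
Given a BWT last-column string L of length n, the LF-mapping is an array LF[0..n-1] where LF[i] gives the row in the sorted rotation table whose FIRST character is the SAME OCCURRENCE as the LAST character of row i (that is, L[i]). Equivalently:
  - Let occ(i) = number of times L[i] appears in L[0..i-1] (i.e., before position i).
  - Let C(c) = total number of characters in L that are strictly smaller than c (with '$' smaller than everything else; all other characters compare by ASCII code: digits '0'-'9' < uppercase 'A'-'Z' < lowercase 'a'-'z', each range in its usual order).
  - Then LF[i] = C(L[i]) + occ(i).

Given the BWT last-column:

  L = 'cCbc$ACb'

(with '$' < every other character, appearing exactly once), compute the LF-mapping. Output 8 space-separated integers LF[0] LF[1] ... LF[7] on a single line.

Char counts: '$':1, 'A':1, 'C':2, 'b':2, 'c':2
C (first-col start): C('$')=0, C('A')=1, C('C')=2, C('b')=4, C('c')=6
L[0]='c': occ=0, LF[0]=C('c')+0=6+0=6
L[1]='C': occ=0, LF[1]=C('C')+0=2+0=2
L[2]='b': occ=0, LF[2]=C('b')+0=4+0=4
L[3]='c': occ=1, LF[3]=C('c')+1=6+1=7
L[4]='$': occ=0, LF[4]=C('$')+0=0+0=0
L[5]='A': occ=0, LF[5]=C('A')+0=1+0=1
L[6]='C': occ=1, LF[6]=C('C')+1=2+1=3
L[7]='b': occ=1, LF[7]=C('b')+1=4+1=5

Answer: 6 2 4 7 0 1 3 5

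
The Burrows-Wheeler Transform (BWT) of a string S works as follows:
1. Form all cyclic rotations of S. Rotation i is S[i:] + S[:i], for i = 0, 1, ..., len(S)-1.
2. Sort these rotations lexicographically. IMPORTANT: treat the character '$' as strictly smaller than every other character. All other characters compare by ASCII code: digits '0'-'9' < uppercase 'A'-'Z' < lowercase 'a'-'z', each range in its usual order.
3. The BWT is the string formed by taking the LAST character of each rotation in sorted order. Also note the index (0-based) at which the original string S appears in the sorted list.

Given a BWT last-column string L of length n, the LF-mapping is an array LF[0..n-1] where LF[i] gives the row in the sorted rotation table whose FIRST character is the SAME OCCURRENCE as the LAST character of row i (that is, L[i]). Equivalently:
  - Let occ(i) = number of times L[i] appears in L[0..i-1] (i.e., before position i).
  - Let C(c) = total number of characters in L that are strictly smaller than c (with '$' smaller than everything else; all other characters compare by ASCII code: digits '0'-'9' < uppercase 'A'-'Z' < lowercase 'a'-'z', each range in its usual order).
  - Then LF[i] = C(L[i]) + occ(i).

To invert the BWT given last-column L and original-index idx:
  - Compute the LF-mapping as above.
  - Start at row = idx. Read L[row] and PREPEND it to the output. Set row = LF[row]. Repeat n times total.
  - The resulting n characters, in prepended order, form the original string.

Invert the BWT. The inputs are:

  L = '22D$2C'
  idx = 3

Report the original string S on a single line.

LF mapping: 1 2 5 0 3 4
Walk LF starting at row 3, prepending L[row]:
  step 1: row=3, L[3]='$', prepend. Next row=LF[3]=0
  step 2: row=0, L[0]='2', prepend. Next row=LF[0]=1
  step 3: row=1, L[1]='2', prepend. Next row=LF[1]=2
  step 4: row=2, L[2]='D', prepend. Next row=LF[2]=5
  step 5: row=5, L[5]='C', prepend. Next row=LF[5]=4
  step 6: row=4, L[4]='2', prepend. Next row=LF[4]=3
Reversed output: 2CD22$

Answer: 2CD22$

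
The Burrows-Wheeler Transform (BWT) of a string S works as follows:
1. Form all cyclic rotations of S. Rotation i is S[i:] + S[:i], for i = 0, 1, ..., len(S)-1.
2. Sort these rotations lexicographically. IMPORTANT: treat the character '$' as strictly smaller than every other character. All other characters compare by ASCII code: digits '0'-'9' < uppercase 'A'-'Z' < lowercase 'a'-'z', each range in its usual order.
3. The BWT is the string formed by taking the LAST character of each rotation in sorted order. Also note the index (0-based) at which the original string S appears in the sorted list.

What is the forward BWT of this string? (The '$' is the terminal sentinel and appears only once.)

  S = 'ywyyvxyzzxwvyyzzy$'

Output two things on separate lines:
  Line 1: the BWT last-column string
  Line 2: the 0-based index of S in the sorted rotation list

All 18 rotations (rotation i = S[i:]+S[:i]):
  rot[0] = ywyyvxyzzxwvyyzzy$
  rot[1] = wyyvxyzzxwvyyzzy$y
  rot[2] = yyvxyzzxwvyyzzy$yw
  rot[3] = yvxyzzxwvyyzzy$ywy
  rot[4] = vxyzzxwvyyzzy$ywyy
  rot[5] = xyzzxwvyyzzy$ywyyv
  rot[6] = yzzxwvyyzzy$ywyyvx
  rot[7] = zzxwvyyzzy$ywyyvxy
  rot[8] = zxwvyyzzy$ywyyvxyz
  rot[9] = xwvyyzzy$ywyyvxyzz
  rot[10] = wvyyzzy$ywyyvxyzzx
  rot[11] = vyyzzy$ywyyvxyzzxw
  rot[12] = yyzzy$ywyyvxyzzxwv
  rot[13] = yzzy$ywyyvxyzzxwvy
  rot[14] = zzy$ywyyvxyzzxwvyy
  rot[15] = zy$ywyyvxyzzxwvyyz
  rot[16] = y$ywyyvxyzzxwvyyzz
  rot[17] = $ywyyvxyzzxwvyyzzy
Sorted (with $ < everything):
  sorted[0] = $ywyyvxyzzxwvyyzzy  (last char: 'y')
  sorted[1] = vxyzzxwvyyzzy$ywyy  (last char: 'y')
  sorted[2] = vyyzzy$ywyyvxyzzxw  (last char: 'w')
  sorted[3] = wvyyzzy$ywyyvxyzzx  (last char: 'x')
  sorted[4] = wyyvxyzzxwvyyzzy$y  (last char: 'y')
  sorted[5] = xwvyyzzy$ywyyvxyzz  (last char: 'z')
  sorted[6] = xyzzxwvyyzzy$ywyyv  (last char: 'v')
  sorted[7] = y$ywyyvxyzzxwvyyzz  (last char: 'z')
  sorted[8] = yvxyzzxwvyyzzy$ywy  (last char: 'y')
  sorted[9] = ywyyvxyzzxwvyyzzy$  (last char: '$')
  sorted[10] = yyvxyzzxwvyyzzy$yw  (last char: 'w')
  sorted[11] = yyzzy$ywyyvxyzzxwv  (last char: 'v')
  sorted[12] = yzzxwvyyzzy$ywyyvx  (last char: 'x')
  sorted[13] = yzzy$ywyyvxyzzxwvy  (last char: 'y')
  sorted[14] = zxwvyyzzy$ywyyvxyz  (last char: 'z')
  sorted[15] = zy$ywyyvxyzzxwvyyz  (last char: 'z')
  sorted[16] = zzxwvyyzzy$ywyyvxy  (last char: 'y')
  sorted[17] = zzy$ywyyvxyzzxwvyy  (last char: 'y')
Last column: yywxyzvzy$wvxyzzyy
Original string S is at sorted index 9

Answer: yywxyzvzy$wvxyzzyy
9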